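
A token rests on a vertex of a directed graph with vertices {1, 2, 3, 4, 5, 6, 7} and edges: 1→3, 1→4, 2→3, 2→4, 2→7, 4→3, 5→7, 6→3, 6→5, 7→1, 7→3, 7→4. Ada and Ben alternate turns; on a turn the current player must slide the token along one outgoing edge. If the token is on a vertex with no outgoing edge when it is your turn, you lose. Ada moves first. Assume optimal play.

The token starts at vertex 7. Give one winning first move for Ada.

Move to 3.

Build the W/L table. Terminal = L. A non-terminal position is W if it has a move to some L; otherwise it is L.
Every edge goes from a vertex to one that appears earlier in the order 3, 4, 1, 7, 5, 2, 6, so processing vertices in that order labels each vertex after all of its successors.
3: no outgoing edge → L
4: reaches L-position 3 → W
1: reaches L-position 3 → W
7: reaches L-position 3 → W
5: only reaches 7(W), which is W → L
2: reaches L-position 3 → W
6: reaches L-position 5 → W
From 7, the L positions reachable in one move are: 3.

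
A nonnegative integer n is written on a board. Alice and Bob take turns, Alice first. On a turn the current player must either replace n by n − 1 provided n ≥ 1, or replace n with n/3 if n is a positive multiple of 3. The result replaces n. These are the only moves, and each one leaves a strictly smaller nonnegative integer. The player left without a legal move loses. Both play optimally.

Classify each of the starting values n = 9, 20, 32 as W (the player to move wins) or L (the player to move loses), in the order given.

Use the standard recursion: the mover loses at a terminal position; elsewhere, the mover wins exactly when some move hands the opponent an L position.
n=0: no move → L
n=1: reaches L-position 0 → W
n=2: only reaches 1(W), which is W → L
n=3: reaches L-position 2 → W
n=4: only reaches 3(W), which is W → L
n=5: reaches L-position 4 → W
n=6: reaches L-position 2 → W
n=7: only reaches 6(W), which is W → L
n=8: reaches L-position 7 → W
n=9: only reaches 3(W), 8(W), all W → L
n=10: reaches L-position 9 → W
n=11: only reaches 10(W), which is W → L
n=12: reaches L-position 4 → W
n=13: only reaches 12(W), which is W → L
n=14: reaches L-position 13 → W
n=15: only reaches 5(W), 14(W), all W → L
n=16: reaches L-position 15 → W
n=17: only reaches 16(W), which is W → L
n=18: reaches L-position 17 → W
n=19: only reaches 18(W), which is W → L
n=20: reaches L-position 19 → W
n=21: reaches L-position 7 → W
n=22: only reaches 21(W), which is W → L
n=23: reaches L-position 22 → W
n=24: only reaches 8(W), 23(W), all W → L
n=25: reaches L-position 24 → W
n=26: only reaches 25(W), which is W → L
n=27: reaches L-position 9 → W
n=28: only reaches 27(W), which is W → L
n=29: reaches L-position 28 → W
n=30: only reaches 10(W), 29(W), all W → L
n=31: reaches L-position 30 → W
n=32: only reaches 31(W), which is W → L

9: L, 20: W, 32: L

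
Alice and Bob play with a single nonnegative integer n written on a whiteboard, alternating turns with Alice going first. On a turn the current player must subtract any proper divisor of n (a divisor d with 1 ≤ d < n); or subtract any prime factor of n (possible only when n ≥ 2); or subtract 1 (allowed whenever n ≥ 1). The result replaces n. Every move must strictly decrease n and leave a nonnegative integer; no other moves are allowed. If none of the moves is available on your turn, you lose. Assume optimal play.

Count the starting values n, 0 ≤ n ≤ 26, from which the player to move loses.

Use the standard recursion: the mover loses at a terminal position; elsewhere, the mover wins exactly when some move hands the opponent an L position.
n=0: no move → L
n=1: reaches L-position 0 → W
n=2: reaches L-position 0 → W
n=3: reaches L-position 0 → W
n=4: only reaches 2(W), 3(W), all W → L
n=5: reaches L-position 0 → W
n=6: reaches L-position 4 → W
n=7: reaches L-position 0 → W
n=8: reaches L-position 4 → W
n=9: only reaches 6(W), 8(W), all W → L
n=10: reaches L-position 9 → W
n=11: reaches L-position 0 → W
n=12: reaches L-position 9 → W
n=13: reaches L-position 0 → W
n=14: only reaches 7(W), 12(W), 13(W), all W → L
n=15: reaches L-position 14 → W
n=16: reaches L-position 14 → W
n=17: reaches L-position 0 → W
n=18: reaches L-position 9 → W
n=19: reaches L-position 0 → W
n=20: only reaches 10(W), 15(W), 16(W), 18(W), 19(W), all W → L
n=21: reaches L-position 14 → W
n=22: reaches L-position 20 → W
n=23: reaches L-position 0 → W
n=24: reaches L-position 20 → W
n=25: reaches L-position 20 → W
n=26: only reaches 13(W), 24(W), 25(W), all W → L
L entries with 0 ≤ n ≤ 26: n = 0, 4, 9, 14, 20, 26; that makes 6.

6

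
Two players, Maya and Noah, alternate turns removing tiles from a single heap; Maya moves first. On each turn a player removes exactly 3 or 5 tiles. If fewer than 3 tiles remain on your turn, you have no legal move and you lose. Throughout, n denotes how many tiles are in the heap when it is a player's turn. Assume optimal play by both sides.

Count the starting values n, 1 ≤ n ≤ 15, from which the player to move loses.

Work bottom-up. With no move the player to move loses. Otherwise the position is W if at least one move leads to an L position for the opponent, and L if every move leads to a W.
n=0: no move → L
n=1: no move → L
n=2: no move → L
n=3: W (go to 0, an L position)
n=4: W (go to 1, an L position)
n=5: W (go to 2, an L position)
n=6: W (go to 1, an L position)
n=7: W (go to 2, an L position)
n=8: L (options 5(W), 3(W) are all W)
n=9: L (options 6(W), 4(W) are all W)
n=10: L (options 7(W), 5(W) are all W)
n=11: W (go to 8, an L position)
n=12: W (go to 9, an L position)
n=13: W (go to 10, an L position)
n=14: W (go to 9, an L position)
n=15: W (go to 10, an L position)
L entries with 1 ≤ n ≤ 15 (n=0 is outside the asked range and is not counted): n = 1, 2, 8, 9, 10; that makes 5.

5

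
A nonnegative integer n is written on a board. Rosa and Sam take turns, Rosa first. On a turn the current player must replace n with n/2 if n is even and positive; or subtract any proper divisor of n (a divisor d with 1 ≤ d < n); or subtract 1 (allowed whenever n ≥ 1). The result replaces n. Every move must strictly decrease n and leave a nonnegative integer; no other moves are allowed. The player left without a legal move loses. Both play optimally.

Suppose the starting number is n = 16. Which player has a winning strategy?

Rosa wins.

Work bottom-up. With no move the player to move loses. Otherwise the position is W if at least one move leads to an L position for the opponent, and L if every move leads to a W.
n=0: no move → L
n=1: W (go to 0, an L position)
n=2: L (sole option 1(W) is W)
n=3: W (go to 2, an L position)
n=4: W (go to 2, an L position)
n=5: L (sole option 4(W) is W)
n=6: W (go to 5, an L position)
n=7: L (sole option 6(W) is W)
n=8: W (go to 7, an L position)
n=9: L (options 6(W), 8(W) are all W)
n=10: W (go to 5, an L position)
n=11: L (sole option 10(W) is W)
n=12: W (go to 9, an L position)
n=13: L (sole option 12(W) is W)
n=14: W (go to 7, an L position)
n=15: L (options 10(W), 12(W), 14(W) are all W)
n=16: W (go to 15, an L position)
The starting position 16 is W: Rosa should move to 15, handing over an L position.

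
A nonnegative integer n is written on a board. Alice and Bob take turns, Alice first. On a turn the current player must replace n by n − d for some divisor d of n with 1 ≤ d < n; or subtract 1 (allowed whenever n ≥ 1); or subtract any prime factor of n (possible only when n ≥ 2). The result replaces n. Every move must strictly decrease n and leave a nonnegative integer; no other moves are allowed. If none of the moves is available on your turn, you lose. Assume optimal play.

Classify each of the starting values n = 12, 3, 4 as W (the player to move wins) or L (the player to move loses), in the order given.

12: W, 3: W, 4: L

Compute win/loss labels from the base case upward. A position with no move is L. Any other position is W if it can reach an L in one move, else L.
n=0: no move → L
n=1: reaches L-position 0 → W
n=2: reaches L-position 0 → W
n=3: reaches L-position 0 → W
n=4: only reaches 2(W), 3(W), all W → L
n=5: reaches L-position 0 → W
n=6: reaches L-position 4 → W
n=7: reaches L-position 0 → W
n=8: reaches L-position 4 → W
n=9: only reaches 6(W), 8(W), all W → L
n=10: reaches L-position 9 → W
n=11: reaches L-position 0 → W
n=12: reaches L-position 9 → W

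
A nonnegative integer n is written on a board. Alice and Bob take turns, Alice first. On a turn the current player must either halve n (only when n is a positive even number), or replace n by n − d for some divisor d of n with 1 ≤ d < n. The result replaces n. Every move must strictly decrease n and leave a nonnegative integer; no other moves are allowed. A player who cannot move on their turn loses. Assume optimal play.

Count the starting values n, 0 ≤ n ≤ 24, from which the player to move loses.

Label each position W (a win for the player to move) or L (a loss). A position with no legal move is L; any other position is W exactly when some move reaches an L, and L when every move reaches a W.
n=0: no move → L
n=1: no move → L
n=2: W (go to 1, an L position)
n=3: L (sole option 2(W) is W)
n=4: W (go to 3, an L position)
n=5: L (sole option 4(W) is W)
n=6: W (go to 3, an L position)
n=7: L (sole option 6(W) is W)
n=8: W (go to 7, an L position)
n=9: L (options 6(W), 8(W) are all W)
n=10: W (go to 5, an L position)
n=11: L (sole option 10(W) is W)
n=12: W (go to 9, an L position)
n=13: L (sole option 12(W) is W)
n=14: W (go to 7, an L position)
n=15: L (options 10(W), 12(W), 14(W) are all W)
n=16: W (go to 15, an L position)
n=17: L (sole option 16(W) is W)
n=18: W (go to 9, an L position)
n=19: L (sole option 18(W) is W)
n=20: W (go to 15, an L position)
n=21: L (options 14(W), 18(W), 20(W) are all W)
n=22: W (go to 11, an L position)
n=23: L (sole option 22(W) is W)
n=24: W (go to 21, an L position)
L entries with 0 ≤ n ≤ 24: n = 0, 1, 3, 5, 7, 9, 11, 13, 15, 17, 19, 21, 23; that makes 13.

13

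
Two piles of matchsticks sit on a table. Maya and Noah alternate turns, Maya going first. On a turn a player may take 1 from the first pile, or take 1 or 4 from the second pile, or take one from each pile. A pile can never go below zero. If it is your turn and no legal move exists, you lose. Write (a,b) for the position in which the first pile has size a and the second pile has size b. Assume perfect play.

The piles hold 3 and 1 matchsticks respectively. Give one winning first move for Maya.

Move to (2,0).

Build the W/L table. Terminal = L. A non-terminal position is W if it has a move to some L; otherwise it is L.
No move ever increases a pile, so every position that can arise here has a ≤ 3 and b ≤ 1; it is enough to label the cells with 0 ≤ a ≤ 3 and 0 ≤ b ≤ 1.
Every move lowers a or b (never raises either), so fill the grid row by row in increasing a, and left to right within a row: each cell's successors are then already labelled.
      b=0  b=1
a=0:    L    W
a=1:    W    W
a=2:    L    W
a=3:    W    W
Cells with no legal move (terminal, hence L): (0,0).
The remaining L cells, each justified by listing all of its moves:
(2,0): →(1,0)(W) only, which is W, so L
Every other cell has at least one move into one of the L cells above, so it is W.
From (3,1), the L positions reachable in one move are: (2,0).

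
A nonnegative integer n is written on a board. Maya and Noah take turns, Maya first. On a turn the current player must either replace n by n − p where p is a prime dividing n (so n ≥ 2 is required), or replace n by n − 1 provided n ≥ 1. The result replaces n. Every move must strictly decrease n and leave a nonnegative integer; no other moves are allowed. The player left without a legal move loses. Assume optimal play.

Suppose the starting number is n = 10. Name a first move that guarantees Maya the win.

Positions with no move are L. A position that does have a move is losing for the player to move precisely when every available move leads to a winning position for the opponent. Fill in the labels:
n=0: no move → L
n=1: reaches L-position 0 → W
n=2: reaches L-position 0 → W
n=3: reaches L-position 0 → W
n=4: only reaches 2(W), 3(W), all W → L
n=5: reaches L-position 0 → W
n=6: reaches L-position 4 → W
n=7: reaches L-position 0 → W
n=8: only reaches 6(W), 7(W), all W → L
n=9: reaches L-position 8 → W
n=10: reaches L-position 8 → W
From 10, the L positions reachable in one move are: 8.

Move to 8.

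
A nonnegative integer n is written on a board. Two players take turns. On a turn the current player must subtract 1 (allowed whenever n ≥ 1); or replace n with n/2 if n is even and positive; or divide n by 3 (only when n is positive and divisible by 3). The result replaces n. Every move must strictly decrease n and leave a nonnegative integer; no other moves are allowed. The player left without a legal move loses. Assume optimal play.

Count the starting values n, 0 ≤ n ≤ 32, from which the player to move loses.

Use the standard recursion: the mover loses at a terminal position; elsewhere, the mover wins exactly when some move hands the opponent an L position.
n=0: no move → L
n=1: W (go to 0, an L position)
n=2: L (sole option 1(W) is W)
n=3: W (go to 2, an L position)
n=4: W (go to 2, an L position)
n=5: L (sole option 4(W) is W)
n=6: W (go to 2, an L position)
n=7: L (sole option 6(W) is W)
n=8: W (go to 7, an L position)
n=9: L (options 3(W), 8(W) are all W)
n=10: W (go to 5, an L position)
n=11: L (sole option 10(W) is W)
n=12: W (go to 11, an L position)
n=13: L (sole option 12(W) is W)
n=14: W (go to 7, an L position)
n=15: W (go to 5, an L position)
n=16: L (options 8(W), 15(W) are all W)
n=17: W (go to 16, an L position)
n=18: W (go to 9, an L position)
n=19: L (sole option 18(W) is W)
n=20: W (go to 19, an L position)
n=21: W (go to 7, an L position)
n=22: W (go to 11, an L position)
n=23: L (sole option 22(W) is W)
n=24: W (go to 23, an L position)
n=25: L (sole option 24(W) is W)
n=26: W (go to 13, an L position)
n=27: W (go to 9, an L position)
n=28: L (options 14(W), 27(W) are all W)
n=29: W (go to 28, an L position)
n=30: L (options 10(W), 15(W), 29(W) are all W)
n=31: W (go to 30, an L position)
n=32: W (go to 16, an L position)
L entries with 0 ≤ n ≤ 32: n = 0, 2, 5, 7, 9, 11, 13, 16, 19, 23, 25, 28, 30; that makes 13.

13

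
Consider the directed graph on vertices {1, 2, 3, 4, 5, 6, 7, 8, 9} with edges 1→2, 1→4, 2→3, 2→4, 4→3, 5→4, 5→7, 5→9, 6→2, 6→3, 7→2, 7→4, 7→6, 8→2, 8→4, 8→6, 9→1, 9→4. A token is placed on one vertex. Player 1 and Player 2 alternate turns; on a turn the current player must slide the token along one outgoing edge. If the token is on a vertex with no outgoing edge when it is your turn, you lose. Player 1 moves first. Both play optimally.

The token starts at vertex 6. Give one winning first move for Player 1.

Use the standard recursion: the mover loses at a terminal position; elsewhere, the mover wins exactly when some move hands the opponent an L position.
Every edge goes from a vertex to one that appears earlier in the order 3, 4, 2, 6, 1, 9, 7, 5, 8, so processing vertices in that order labels each vertex after all of its successors.
3: no outgoing edge → L
4: →3(L), so W
2: →3(L), so W
6: →3(L), so W
1: →2(W), 4(W) — all W, so L
9: →1(L), so W
7: →6(W), 2(W), 4(W) — all W, so L
5: →7(L), so W
8: →6(W), 2(W), 4(W) — all W, so L
From 6, the L positions reachable in one move are: 3.

Move to 3.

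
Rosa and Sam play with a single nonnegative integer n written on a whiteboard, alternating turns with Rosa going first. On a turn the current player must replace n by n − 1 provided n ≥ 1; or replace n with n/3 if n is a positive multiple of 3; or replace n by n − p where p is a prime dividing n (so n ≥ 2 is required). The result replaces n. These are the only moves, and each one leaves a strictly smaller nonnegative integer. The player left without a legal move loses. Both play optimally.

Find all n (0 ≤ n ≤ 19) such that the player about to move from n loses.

0, 4, 8, 14, 18

Classify positions by backward induction: terminal positions (no move available) are L. From any other position, the mover wins iff some move reaches an L.
n=0: no move → L
n=1: →0(L), so W
n=2: →0(L), so W
n=3: →0(L), so W
n=4: →2(W), 3(W) — all W, so L
n=5: →0(L), so W
n=6: →4(L), so W
n=7: →0(L), so W
n=8: →6(W), 7(W) — all W, so L
n=9: →8(L), so W
n=10: →8(L), so W
n=11: →0(L), so W
n=12: →4(L), so W
n=13: →0(L), so W
n=14: →7(W), 12(W), 13(W) — all W, so L
n=15: →14(L), so W
n=16: →14(L), so W
n=17: →0(L), so W
n=18: →6(W), 15(W), 16(W), 17(W) — all W, so L
n=19: →0(L), so W
Reading off the rows marked L gives the requested list; there are 5 such values of n.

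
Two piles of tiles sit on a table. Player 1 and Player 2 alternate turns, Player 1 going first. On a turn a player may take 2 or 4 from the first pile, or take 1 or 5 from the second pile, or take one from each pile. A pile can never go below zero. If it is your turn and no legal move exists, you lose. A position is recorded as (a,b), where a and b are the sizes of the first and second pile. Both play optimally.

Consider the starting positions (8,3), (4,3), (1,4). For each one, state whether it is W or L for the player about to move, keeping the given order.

(8,3): W, (4,3): L, (1,4): L

Label each position W (a win for the player to move) or L (a loss). A position with no legal move is L; any other position is W exactly when some move reaches an L, and L when every move reaches a W.
No move ever increases a pile, so every position that can arise here has a ≤ 8 and b ≤ 4; it is enough to label the cells with 0 ≤ a ≤ 8 and 0 ≤ b ≤ 4.
Every move lowers a or b (never raises either), so fill the grid row by row in increasing a, and left to right within a row: each cell's successors are then already labelled.
      b=0  b=1  b=2  b=3  b=4
a=0:    L    W    L    W    L
a=1:    L    W    L    W    L
a=2:    W    W    W    W    W
a=3:    W    L    W    L    W
a=4:    W    L    W    L    W
a=5:    W    W    W    W    W
a=6:    L    W    L    W    L
a=7:    L    W    L    W    L
a=8:    W    W    W    W    W
Cells with no legal move (terminal, hence L): (0,0), (1,0).
The remaining L cells, each justified by listing all of its moves:
(0,2): only reaches (0,1)(W), which is W → L
(0,4): only reaches (0,3)(W), which is W → L
(1,2): only reaches (1,1)(W), (0,1)(W), all W → L
(1,4): only reaches (1,3)(W), (0,3)(W), all W → L
(3,1): only reaches (1,1)(W), (3,0)(W), (2,0)(W), all W → L
(3,3): only reaches (1,3)(W), (3,2)(W), (2,2)(W), all W → L
(4,1): only reaches (2,1)(W), (0,1)(W), (4,0)(W), (3,0)(W), all W → L
(4,3): only reaches (2,3)(W), (0,3)(W), (4,2)(W), (3,2)(W), all W → L
(6,0): only reaches (4,0)(W), (2,0)(W), all W → L
(6,2): only reaches (4,2)(W), (2,2)(W), (6,1)(W), (5,1)(W), all W → L
(6,4): only reaches (4,4)(W), (2,4)(W), (6,3)(W), (5,3)(W), all W → L
(7,0): only reaches (5,0)(W), (3,0)(W), all W → L
(7,2): only reaches (5,2)(W), (3,2)(W), (7,1)(W), (6,1)(W), all W → L
(7,4): only reaches (5,4)(W), (3,4)(W), (7,3)(W), (6,3)(W), all W → L
Every other cell has at least one move into one of the L cells above, so it is W.
(8,3): the move to (4,3) reaches an L cell, so W
(4,3): one of the L cells justified above, so L
(1,4): one of the L cells justified above, so L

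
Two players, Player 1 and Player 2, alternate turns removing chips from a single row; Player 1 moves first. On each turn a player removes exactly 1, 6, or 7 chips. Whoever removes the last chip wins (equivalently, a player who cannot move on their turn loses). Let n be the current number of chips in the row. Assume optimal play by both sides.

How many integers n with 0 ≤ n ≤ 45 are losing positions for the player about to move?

12

Label each position W (a win for the player to move) or L (a loss). A position with no legal move is L; any other position is W exactly when some move reaches an L, and L when every move reaches a W.
n=0: no move → L
n=1: →0(L), so W
n=2: →1(W) only, which is W, so L
n=3: →2(L), so W
n=4: →3(W) only, which is W, so L
n=5: →4(L), so W
n=6: →0(L), so W
n=7: →0(L), so W
n=8: →2(L), so W
n=9: →2(L), so W
n=10: →4(L), so W
n=11: →4(L), so W
n=12: →11(W), 6(W), 5(W) — all W, so L
n=13: →12(L), so W
n=14: →13(W), 8(W), 7(W) — all W, so L
n=15: →14(L), so W
n=16: →15(W), 10(W), 9(W) — all W, so L
n=17: →16(L), so W
n=18: →12(L), so W
n=19: →12(L), so W
n=20: →14(L), so W
n=21: →14(L), so W
n=22: →16(L), so W
n=23: →16(L), so W
n=24: →23(W), 18(W), 17(W) — all W, so L
n=25: →24(L), so W
n=26: →25(W), 20(W), 19(W) — all W, so L
n=27: →26(L), so W
n=28: →27(W), 22(W), 21(W) — all W, so L
n=29: →28(L), so W
n=30: →24(L), so W
n=31: →24(L), so W
n=32: →26(L), so W
n=33: →26(L), so W
n=34: →28(L), so W
n=35: →28(L), so W
n=36: →35(W), 30(W), 29(W) — all W, so L
n=37: →36(L), so W
n=38: →37(W), 32(W), 31(W) — all W, so L
n=39: →38(L), so W
n=40: →39(W), 34(W), 33(W) — all W, so L
n=41: →40(L), so W
n=42: →36(L), so W
n=43: →36(L), so W
n=44: →38(L), so W
n=45: →38(L), so W
L entries with 0 ≤ n ≤ 45: n = 0, 2, 4, 12, 14, 16, 24, 26, 28, 36, 38, 40; that makes 12.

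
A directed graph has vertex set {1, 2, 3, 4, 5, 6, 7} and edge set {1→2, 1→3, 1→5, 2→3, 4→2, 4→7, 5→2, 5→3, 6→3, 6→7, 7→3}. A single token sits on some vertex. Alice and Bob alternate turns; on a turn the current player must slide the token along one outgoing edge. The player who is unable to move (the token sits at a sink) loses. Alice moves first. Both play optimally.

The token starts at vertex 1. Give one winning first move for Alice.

Label each position W (a win for the player to move) or L (a loss). A position with no legal move is L; any other position is W exactly when some move reaches an L, and L when every move reaches a W.
Every edge goes from a vertex to one that appears earlier in the order 3, 2, 7, 5, 4, 6, 1, so processing vertices in that order labels each vertex after all of its successors.
3: no outgoing edge → L
2: can move to 3, which is L ⇒ W
7: can move to 3, which is L ⇒ W
5: can move to 3, which is L ⇒ W
4: moves to 7(W), 2(W); every one is W ⇒ L
6: can move to 3, which is L ⇒ W
1: can move to 3, which is L ⇒ W
From 1, the L positions reachable in one move are: 3.

Move to 3.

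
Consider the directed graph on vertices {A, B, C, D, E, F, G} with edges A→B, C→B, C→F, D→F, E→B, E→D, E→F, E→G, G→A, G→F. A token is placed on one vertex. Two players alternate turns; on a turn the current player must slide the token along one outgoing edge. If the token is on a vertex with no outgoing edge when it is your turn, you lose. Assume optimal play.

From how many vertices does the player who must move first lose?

Label each position W (a win for the player to move) or L (a loss). A position with no legal move is L; any other position is W exactly when some move reaches an L, and L when every move reaches a W.
Every edge goes from a vertex to one that appears earlier in the order F, B, D, A, G, E, C, so processing vertices in that order labels each vertex after all of its successors.
F: no outgoing edge → L
B: no outgoing edge → L
D: reaches L-position F → W
A: reaches L-position B → W
G: reaches L-position F → W
E: reaches L-position B → W
C: reaches L-position B → W
The L vertices are B, F; that is 2 in all.

2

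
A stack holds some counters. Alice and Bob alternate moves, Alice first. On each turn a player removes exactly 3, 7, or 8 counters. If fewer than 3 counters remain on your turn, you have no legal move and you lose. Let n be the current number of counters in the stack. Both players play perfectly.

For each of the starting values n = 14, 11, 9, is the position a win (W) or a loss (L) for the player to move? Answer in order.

Build the W/L table. Terminal = L. A non-terminal position is W if it has a move to some L; otherwise it is L.
n=0: no move → L
n=1: no move → L
n=2: no move → L
n=3: W (go to 0, an L position)
n=4: W (go to 1, an L position)
n=5: W (go to 2, an L position)
n=6: L (sole option 3(W) is W)
n=7: W (go to 0, an L position)
n=8: W (go to 1, an L position)
n=9: W (go to 6, an L position)
n=10: W (go to 2, an L position)
n=11: L (options 8(W), 4(W), 3(W) are all W)
n=12: L (options 9(W), 5(W), 4(W) are all W)
n=13: W (go to 6, an L position)
n=14: W (go to 11, an L position)

14: W, 11: L, 9: W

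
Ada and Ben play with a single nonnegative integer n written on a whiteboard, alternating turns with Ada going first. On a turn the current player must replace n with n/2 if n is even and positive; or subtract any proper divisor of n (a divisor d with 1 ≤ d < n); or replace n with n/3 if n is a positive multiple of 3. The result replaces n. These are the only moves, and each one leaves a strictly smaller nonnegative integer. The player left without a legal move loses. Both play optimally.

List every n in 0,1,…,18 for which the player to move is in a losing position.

0, 1, 4, 7, 9, 11, 13, 15, 17

Classify positions by backward induction: terminal positions (no move available) are L. From any other position, the mover wins iff some move reaches an L.
n=0: no move → L
n=1: no move → L
n=2: can move to 1, which is L ⇒ W
n=3: can move to 1, which is L ⇒ W
n=4: moves to 2(W), 3(W); every one is W ⇒ L
n=5: can move to 4, which is L ⇒ W
n=6: can move to 4, which is L ⇒ W
n=7: the only move is to 6(W), a W ⇒ L
n=8: can move to 4, which is L ⇒ W
n=9: moves to 3(W), 6(W), 8(W); every one is W ⇒ L
n=10: can move to 9, which is L ⇒ W
n=11: the only move is to 10(W), a W ⇒ L
n=12: can move to 4, which is L ⇒ W
n=13: the only move is to 12(W), a W ⇒ L
n=14: can move to 7, which is L ⇒ W
n=15: moves to 5(W), 10(W), 12(W), 14(W); every one is W ⇒ L
n=16: can move to 15, which is L ⇒ W
n=17: the only move is to 16(W), a W ⇒ L
n=18: can move to 9, which is L ⇒ W
Reading off the rows marked L gives the requested list; there are 9 such values of n.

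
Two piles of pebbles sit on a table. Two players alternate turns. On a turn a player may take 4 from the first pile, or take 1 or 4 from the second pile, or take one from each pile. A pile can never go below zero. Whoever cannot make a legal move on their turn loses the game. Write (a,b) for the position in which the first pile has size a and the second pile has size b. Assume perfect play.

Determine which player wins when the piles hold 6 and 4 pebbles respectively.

The first player wins.

Positions with no move are L. A position that does have a move is losing for the player to move precisely when every available move leads to a winning position for the opponent. Fill in the labels:
No move ever increases a pile, so every position that can arise here has a ≤ 6 and b ≤ 4; it is enough to label the cells with 0 ≤ a ≤ 6 and 0 ≤ b ≤ 4.
Every move lowers a or b (never raises either), so fill the grid row by row in increasing a, and left to right within a row: each cell's successors are then already labelled.
      b=0  b=1  b=2  b=3  b=4
a=0:    L    W    L    W    W
a=1:    L    W    L    W    W
a=2:    L    W    L    W    W
a=3:    L    W    L    W    W
a=4:    W    W    W    W    L
a=5:    W    L    W    L    W
a=6:    W    L    W    L    W
Cells with no legal move (terminal, hence L): (0,0), (1,0), (2,0), (3,0).
The remaining L cells, each justified by listing all of its moves:
(0,2): →(0,1)(W) only, which is W, so L
(1,2): →(1,1)(W), (0,1)(W) — all W, so L
(2,2): →(2,1)(W), (1,1)(W) — all W, so L
(3,2): →(3,1)(W), (2,1)(W) — all W, so L
(4,4): →(0,4)(W), (4,3)(W), (4,0)(W), (3,3)(W) — all W, so L
(5,1): →(1,1)(W), (5,0)(W), (4,0)(W) — all W, so L
(5,3): →(1,3)(W), (5,2)(W), (4,2)(W) — all W, so L
(6,1): →(2,1)(W), (6,0)(W), (5,0)(W) — all W, so L
(6,3): →(2,3)(W), (6,2)(W), (5,2)(W) — all W, so L
Every other cell has at least one move into one of the L cells above, so it is W.
The starting position (6,4) is W: the player to move should move to (6,3), handing over an L position.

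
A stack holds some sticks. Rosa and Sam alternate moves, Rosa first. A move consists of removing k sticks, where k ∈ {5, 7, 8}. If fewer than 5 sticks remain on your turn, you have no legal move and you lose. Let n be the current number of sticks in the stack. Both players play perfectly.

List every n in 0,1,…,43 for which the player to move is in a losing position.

Compute win/loss labels from the base case upward. A position with no move is L. Any other position is W if it can reach an L in one move, else L.
n=0: no move → L
n=1: no move → L
n=2: no move → L
n=3: no move → L
n=4: no move → L
n=5: W (go to 0, an L position)
n=6: W (go to 1, an L position)
n=7: W (go to 2, an L position)
n=8: W (go to 3, an L position)
n=9: W (go to 4, an L position)
n=10: W (go to 3, an L position)
n=11: W (go to 4, an L position)
n=12: W (go to 4, an L position)
n=13: L (options 8(W), 6(W), 5(W) are all W)
n=14: L (options 9(W), 7(W), 6(W) are all W)
n=15: L (options 10(W), 8(W), 7(W) are all W)
n=16: L (options 11(W), 9(W), 8(W) are all W)
n=17: L (options 12(W), 10(W), 9(W) are all W)
n=18: W (go to 13, an L position)
n=19: W (go to 14, an L position)
n=20: W (go to 15, an L position)
n=21: W (go to 16, an L position)
n=22: W (go to 17, an L position)
n=23: W (go to 16, an L position)
n=24: W (go to 17, an L position)
n=25: W (go to 17, an L position)
n=26: L (options 21(W), 19(W), 18(W) are all W)
n=27: L (options 22(W), 20(W), 19(W) are all W)
n=28: L (options 23(W), 21(W), 20(W) are all W)
n=29: L (options 24(W), 22(W), 21(W) are all W)
n=30: L (options 25(W), 23(W), 22(W) are all W)
n=31: W (go to 26, an L position)
n=32: W (go to 27, an L position)
n=33: W (go to 28, an L position)
n=34: W (go to 29, an L position)
n=35: W (go to 30, an L position)
n=36: W (go to 29, an L position)
n=37: W (go to 30, an L position)
n=38: W (go to 30, an L position)
n=39: L (options 34(W), 32(W), 31(W) are all W)
n=40: L (options 35(W), 33(W), 32(W) are all W)
n=41: L (options 36(W), 34(W), 33(W) are all W)
n=42: L (options 37(W), 35(W), 34(W) are all W)
n=43: L (options 38(W), 36(W), 35(W) are all W)
The losing starting values of n are exactly the entries labelled L in this table (20 of them).

0, 1, 2, 3, 4, 13, 14, 15, 16, 17, 26, 27, 28, 29, 30, 39, 40, 41, 42, 43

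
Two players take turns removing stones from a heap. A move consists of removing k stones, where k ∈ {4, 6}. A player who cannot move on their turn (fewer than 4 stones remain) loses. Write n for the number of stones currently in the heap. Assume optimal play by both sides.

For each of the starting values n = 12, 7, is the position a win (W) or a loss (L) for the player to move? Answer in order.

Use the standard recursion: the mover loses at a terminal position; elsewhere, the mover wins exactly when some move hands the opponent an L position.
n=0: no move → L
n=1: no move → L
n=2: no move → L
n=3: no move → L
n=4: W (go to 0, an L position)
n=5: W (go to 1, an L position)
n=6: W (go to 2, an L position)
n=7: W (go to 3, an L position)
n=8: W (go to 2, an L position)
n=9: W (go to 3, an L position)
n=10: L (options 6(W), 4(W) are all W)
n=11: L (options 7(W), 5(W) are all W)
n=12: L (options 8(W), 6(W) are all W)

12: L, 7: W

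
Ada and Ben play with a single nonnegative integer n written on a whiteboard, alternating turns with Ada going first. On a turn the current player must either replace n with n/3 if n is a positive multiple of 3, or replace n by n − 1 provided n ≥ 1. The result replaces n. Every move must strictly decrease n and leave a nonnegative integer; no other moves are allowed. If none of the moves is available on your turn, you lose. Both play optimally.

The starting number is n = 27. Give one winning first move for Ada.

Positions with no move are L. A position that does have a move is losing for the player to move precisely when every available move leads to a winning position for the opponent. Fill in the labels:
n=0: no move → L
n=1: W (go to 0, an L position)
n=2: L (sole option 1(W) is W)
n=3: W (go to 2, an L position)
n=4: L (sole option 3(W) is W)
n=5: W (go to 4, an L position)
n=6: W (go to 2, an L position)
n=7: L (sole option 6(W) is W)
n=8: W (go to 7, an L position)
n=9: L (options 3(W), 8(W) are all W)
n=10: W (go to 9, an L position)
n=11: L (sole option 10(W) is W)
n=12: W (go to 4, an L position)
n=13: L (sole option 12(W) is W)
n=14: W (go to 13, an L position)
n=15: L (options 5(W), 14(W) are all W)
n=16: W (go to 15, an L position)
n=17: L (sole option 16(W) is W)
n=18: W (go to 17, an L position)
n=19: L (sole option 18(W) is W)
n=20: W (go to 19, an L position)
n=21: W (go to 7, an L position)
n=22: L (sole option 21(W) is W)
n=23: W (go to 22, an L position)
n=24: L (options 8(W), 23(W) are all W)
n=25: W (go to 24, an L position)
n=26: L (sole option 25(W) is W)
n=27: W (go to 9, an L position)
From 27, the L positions reachable in one move are: 9, 26. Any move reaching one of these is winning.

Move to 9.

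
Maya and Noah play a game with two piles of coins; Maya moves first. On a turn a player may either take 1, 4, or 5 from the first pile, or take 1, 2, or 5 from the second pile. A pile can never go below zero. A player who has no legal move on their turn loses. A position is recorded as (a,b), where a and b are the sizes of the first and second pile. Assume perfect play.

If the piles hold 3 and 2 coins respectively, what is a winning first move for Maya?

Move to (3,1).

Label each position W (a win for the player to move) or L (a loss). A position with no legal move is L; any other position is W exactly when some move reaches an L, and L when every move reaches a W.
No move ever increases a pile, so every position that can arise here has a ≤ 3 and b ≤ 2; it is enough to label the cells with 0 ≤ a ≤ 3 and 0 ≤ b ≤ 2.
Every move lowers a or b (never raises either), so fill the grid row by row in increasing a, and left to right within a row: each cell's successors are then already labelled.
      b=0  b=1  b=2
a=0:    L    W    W
a=1:    W    L    W
a=2:    L    W    W
a=3:    W    L    W
Cells with no legal move (terminal, hence L): (0,0).
The remaining L cells, each justified by listing all of its moves:
(1,1): only reaches (0,1)(W), (1,0)(W), all W → L
(2,0): only reaches (1,0)(W), which is W → L
(3,1): only reaches (2,1)(W), (3,0)(W), all W → L
Every other cell has at least one move into one of the L cells above, so it is W.
From (3,2), the L positions reachable in one move are: (3,1).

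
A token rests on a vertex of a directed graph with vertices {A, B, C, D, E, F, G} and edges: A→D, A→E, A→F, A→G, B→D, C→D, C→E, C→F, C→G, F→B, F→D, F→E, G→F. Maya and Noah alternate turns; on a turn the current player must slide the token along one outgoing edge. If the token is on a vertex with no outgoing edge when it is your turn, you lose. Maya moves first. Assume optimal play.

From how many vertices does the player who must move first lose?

3

Compute win/loss labels from the base case upward. A position with no move is L. Any other position is W if it can reach an L in one move, else L.
Every edge goes from a vertex to one that appears earlier in the order E, D, B, F, G, A, C, so processing vertices in that order labels each vertex after all of its successors.
E: no outgoing edge → L
D: no outgoing edge → L
B: can move to D, which is L ⇒ W
F: can move to D, which is L ⇒ W
G: the only move is to F(W), a W ⇒ L
A: can move to G, which is L ⇒ W
C: can move to G, which is L ⇒ W
The L vertices are D, E, G; that is 3 in all.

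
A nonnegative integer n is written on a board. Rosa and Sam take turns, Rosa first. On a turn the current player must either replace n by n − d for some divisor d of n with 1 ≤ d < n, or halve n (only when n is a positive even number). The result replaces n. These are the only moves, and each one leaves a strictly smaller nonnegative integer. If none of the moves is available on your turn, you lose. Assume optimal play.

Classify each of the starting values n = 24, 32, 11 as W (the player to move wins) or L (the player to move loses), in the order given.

24: W, 32: W, 11: L

Positions with no move are L. A position that does have a move is losing for the player to move precisely when every available move leads to a winning position for the opponent. Fill in the labels:
n=0: no move → L
n=1: no move → L
n=2: W (go to 1, an L position)
n=3: L (sole option 2(W) is W)
n=4: W (go to 3, an L position)
n=5: L (sole option 4(W) is W)
n=6: W (go to 3, an L position)
n=7: L (sole option 6(W) is W)
n=8: W (go to 7, an L position)
n=9: L (options 6(W), 8(W) are all W)
n=10: W (go to 5, an L position)
n=11: L (sole option 10(W) is W)
n=12: W (go to 9, an L position)
n=13: L (sole option 12(W) is W)
n=14: W (go to 7, an L position)
n=15: L (options 10(W), 12(W), 14(W) are all W)
n=16: W (go to 15, an L position)
n=17: L (sole option 16(W) is W)
n=18: W (go to 9, an L position)
n=19: L (sole option 18(W) is W)
n=20: W (go to 15, an L position)
n=21: L (options 14(W), 18(W), 20(W) are all W)
n=22: W (go to 11, an L position)
n=23: L (sole option 22(W) is W)
n=24: W (go to 21, an L position)
n=25: L (options 20(W), 24(W) are all W)
n=26: W (go to 13, an L position)
n=27: L (options 18(W), 24(W), 26(W) are all W)
n=28: W (go to 21, an L position)
n=29: L (sole option 28(W) is W)
n=30: W (go to 15, an L position)
n=31: L (sole option 30(W) is W)
n=32: W (go to 31, an L position)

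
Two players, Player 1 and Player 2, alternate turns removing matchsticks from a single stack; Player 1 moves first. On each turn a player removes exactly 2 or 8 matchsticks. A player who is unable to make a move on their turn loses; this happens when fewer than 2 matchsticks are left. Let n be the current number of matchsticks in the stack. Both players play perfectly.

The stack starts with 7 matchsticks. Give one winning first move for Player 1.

Remove 2, leaving 5.

Positions with no move are L. A position that does have a move is losing for the player to move precisely when every available move leads to a winning position for the opponent. Fill in the labels:
n=0: no move → L
n=1: no move → L
n=2: can move to 0, which is L ⇒ W
n=3: can move to 1, which is L ⇒ W
n=4: the only move is to 2(W), a W ⇒ L
n=5: the only move is to 3(W), a W ⇒ L
n=6: can move to 4, which is L ⇒ W
n=7: can move to 5, which is L ⇒ W
From 7, the L positions reachable in one move are: 5.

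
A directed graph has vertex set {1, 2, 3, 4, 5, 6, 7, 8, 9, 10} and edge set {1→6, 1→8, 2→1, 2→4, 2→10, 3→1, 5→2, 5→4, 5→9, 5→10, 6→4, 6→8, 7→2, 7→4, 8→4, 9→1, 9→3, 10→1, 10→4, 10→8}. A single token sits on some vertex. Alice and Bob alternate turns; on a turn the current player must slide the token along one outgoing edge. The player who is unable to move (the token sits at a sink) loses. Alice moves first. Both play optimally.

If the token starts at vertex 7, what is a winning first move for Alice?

Move to 4.

Compute win/loss labels from the base case upward. A position with no move is L. Any other position is W if it can reach an L in one move, else L.
Every edge goes from a vertex to one that appears earlier in the order 4, 8, 6, 1, 10, 2, 3, 9, 5, 7, so processing vertices in that order labels each vertex after all of its successors.
4: no outgoing edge → L
8: can move to 4, which is L ⇒ W
6: can move to 4, which is L ⇒ W
1: moves to 6(W), 8(W); every one is W ⇒ L
10: can move to 1, which is L ⇒ W
2: can move to 1, which is L ⇒ W
3: can move to 1, which is L ⇒ W
9: can move to 1, which is L ⇒ W
5: can move to 4, which is L ⇒ W
7: can move to 4, which is L ⇒ W
From 7, the L positions reachable in one move are: 4.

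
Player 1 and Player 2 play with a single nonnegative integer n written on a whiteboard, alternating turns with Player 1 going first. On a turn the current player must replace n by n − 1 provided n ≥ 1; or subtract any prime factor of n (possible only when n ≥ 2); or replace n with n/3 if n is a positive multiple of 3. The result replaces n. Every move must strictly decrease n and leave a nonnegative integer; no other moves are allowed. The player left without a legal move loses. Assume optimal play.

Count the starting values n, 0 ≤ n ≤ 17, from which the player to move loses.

Build the W/L table. Terminal = L. A non-terminal position is W if it has a move to some L; otherwise it is L.
n=0: no move → L
n=1: can move to 0, which is L ⇒ W
n=2: can move to 0, which is L ⇒ W
n=3: can move to 0, which is L ⇒ W
n=4: moves to 2(W), 3(W); every one is W ⇒ L
n=5: can move to 0, which is L ⇒ W
n=6: can move to 4, which is L ⇒ W
n=7: can move to 0, which is L ⇒ W
n=8: moves to 6(W), 7(W); every one is W ⇒ L
n=9: can move to 8, which is L ⇒ W
n=10: can move to 8, which is L ⇒ W
n=11: can move to 0, which is L ⇒ W
n=12: can move to 4, which is L ⇒ W
n=13: can move to 0, which is L ⇒ W
n=14: moves to 7(W), 12(W), 13(W); every one is W ⇒ L
n=15: can move to 14, which is L ⇒ W
n=16: can move to 14, which is L ⇒ W
n=17: can move to 0, which is L ⇒ W
L entries with 0 ≤ n ≤ 17: n = 0, 4, 8, 14; that makes 4.

4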